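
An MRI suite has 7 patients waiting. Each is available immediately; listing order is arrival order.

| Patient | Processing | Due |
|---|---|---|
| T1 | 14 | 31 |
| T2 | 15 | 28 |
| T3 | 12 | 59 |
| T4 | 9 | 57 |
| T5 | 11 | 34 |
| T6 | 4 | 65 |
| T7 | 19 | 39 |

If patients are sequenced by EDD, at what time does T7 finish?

EDD (increasing due date): T2 T1 T5 T7 T4 T3 T6.
T2: 0→15
T1: 15→29
T5: 29→40
T7: 40→59

59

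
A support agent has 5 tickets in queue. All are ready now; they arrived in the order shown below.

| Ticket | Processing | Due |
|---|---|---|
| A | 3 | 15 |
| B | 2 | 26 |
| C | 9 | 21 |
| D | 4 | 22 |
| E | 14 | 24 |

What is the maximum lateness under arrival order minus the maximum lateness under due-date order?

FIFO (arrival order): A B C D E.
A: 0→3, due 15, lateness -12
B: 3→5, due 26, lateness -21
C: 5→14, due 21, lateness -7
D: 14→18, due 22, lateness -4
E: 18→32, due 24, lateness 8
Maximum = 8.
EDD (increasing due date): A C D E B.
A: 0→3, due 15, lateness -12
C: 3→12, due 21, lateness -9
D: 12→16, due 22, lateness -6
E: 16→30, due 24, lateness 6
B: 30→32, due 26, lateness 6
Maximum = 6.
Difference = 8 − 6 = 2.

2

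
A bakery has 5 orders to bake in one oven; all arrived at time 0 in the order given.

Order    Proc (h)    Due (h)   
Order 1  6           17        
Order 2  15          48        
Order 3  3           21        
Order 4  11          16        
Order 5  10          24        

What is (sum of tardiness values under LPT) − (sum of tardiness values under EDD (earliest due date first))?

65

LPT (decreasing processing time): Order 2 Order 4 Order 5 Order 1 Order 3.
Order 2: 0→15, due 48, tardiness 0
Order 4: 15→26, due 16, tardiness 10
Order 5: 26→36, due 24, tardiness 12
Order 1: 36→42, due 17, tardiness 25
Order 3: 42→45, due 21, tardiness 24
Sum = 0+10+12+25+24 = 71.
EDD (increasing due date): Order 4 Order 1 Order 3 Order 5 Order 2.
Order 4: 0→11, due 16, tardiness 0
Order 1: 11→17, due 17, tardiness 0
Order 3: 17→20, due 21, tardiness 0
Order 5: 20→30, due 24, tardiness 6
Order 2: 30→45, due 48, tardiness 0
Sum = 0+0+0+6+0 = 6.
Difference = 71 − 6 = 65.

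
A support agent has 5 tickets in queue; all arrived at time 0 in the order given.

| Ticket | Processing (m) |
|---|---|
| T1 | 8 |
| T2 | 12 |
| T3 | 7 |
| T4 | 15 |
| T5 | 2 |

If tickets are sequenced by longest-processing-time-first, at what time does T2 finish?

27

LPT (decreasing processing time): T4 T2 T1 T3 T5.
T4: 0→15
T2: 15→27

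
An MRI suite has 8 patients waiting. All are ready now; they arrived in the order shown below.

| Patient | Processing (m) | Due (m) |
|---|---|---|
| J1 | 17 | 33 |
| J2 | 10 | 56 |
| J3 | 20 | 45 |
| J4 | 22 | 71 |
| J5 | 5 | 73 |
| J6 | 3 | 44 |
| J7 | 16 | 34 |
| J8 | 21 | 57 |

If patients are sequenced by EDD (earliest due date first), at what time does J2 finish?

66

EDD (increasing due date): J1 J7 J6 J3 J2 J8 J4 J5.
J1: 0→17
J7: 17→33
J6: 33→36
J3: 36→56
J2: 56→66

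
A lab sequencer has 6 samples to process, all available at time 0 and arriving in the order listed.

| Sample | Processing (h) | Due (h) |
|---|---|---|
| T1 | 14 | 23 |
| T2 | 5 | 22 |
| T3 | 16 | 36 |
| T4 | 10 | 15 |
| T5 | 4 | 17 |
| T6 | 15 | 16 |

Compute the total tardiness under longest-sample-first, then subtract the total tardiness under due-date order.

76

LPT (decreasing processing time): T3 T6 T1 T4 T2 T5.
T3: 0→16, due 36, tardiness 0
T6: 16→31, due 16, tardiness 15
T1: 31→45, due 23, tardiness 22
T4: 45→55, due 15, tardiness 40
T2: 55→60, due 22, tardiness 38
T5: 60→64, due 17, tardiness 47
Sum = 0+15+22+40+38+47 = 162.
EDD (increasing due date): T4 T6 T5 T2 T1 T3.
T4: 0→10, due 15, tardiness 0
T6: 10→25, due 16, tardiness 9
T5: 25→29, due 17, tardiness 12
T2: 29→34, due 22, tardiness 12
T1: 34→48, due 23, tardiness 25
T3: 48→64, due 36, tardiness 28
Sum = 0+9+12+12+25+28 = 86.
Difference = 162 − 86 = 76.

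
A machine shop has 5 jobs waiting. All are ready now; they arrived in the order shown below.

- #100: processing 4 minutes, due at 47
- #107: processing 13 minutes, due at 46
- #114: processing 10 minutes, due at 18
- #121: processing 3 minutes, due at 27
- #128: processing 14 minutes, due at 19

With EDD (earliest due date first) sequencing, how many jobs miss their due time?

1

EDD (increasing due date): #114 #128 #121 #107 #100.
#114: 0→10, due 18, tardiness 0
#128: 10→24, due 19, tardiness 5
#121: 24→27, due 27, tardiness 0
#107: 27→40, due 46, tardiness 0
#100: 40→44, due 47, tardiness 0
Late jobs: 1.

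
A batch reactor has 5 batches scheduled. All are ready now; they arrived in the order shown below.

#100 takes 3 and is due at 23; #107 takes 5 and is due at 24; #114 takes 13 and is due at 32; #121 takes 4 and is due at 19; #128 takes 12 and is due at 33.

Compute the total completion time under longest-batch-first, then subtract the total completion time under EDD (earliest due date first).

LPT (decreasing processing time): #114 #128 #107 #121 #100.
#114: 0→13
#128: 13→25
#107: 25→30
#121: 30→34
#100: 34→37
Sum = 13+25+30+34+37 = 139.
EDD (increasing due date): #121 #100 #107 #114 #128.
#121: 0→4
#100: 4→7
#107: 7→12
#114: 12→25
#128: 25→37
Sum = 4+7+12+25+37 = 85.
Difference = 139 − 85 = 54.

54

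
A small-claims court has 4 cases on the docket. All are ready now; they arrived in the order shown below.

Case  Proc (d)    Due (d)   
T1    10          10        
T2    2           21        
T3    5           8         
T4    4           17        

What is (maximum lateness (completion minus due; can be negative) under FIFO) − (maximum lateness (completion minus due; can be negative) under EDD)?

FIFO (arrival order): T1 T2 T3 T4.
T1: 0→10, due 10, lateness 0
T2: 10→12, due 21, lateness -9
T3: 12→17, due 8, lateness 9
T4: 17→21, due 17, lateness 4
Maximum = 9.
EDD (increasing due date): T3 T1 T4 T2.
T3: 0→5, due 8, lateness -3
T1: 5→15, due 10, lateness 5
T4: 15→19, due 17, lateness 2
T2: 19→21, due 21, lateness 0
Maximum = 5.
Difference = 9 − 5 = 4.

4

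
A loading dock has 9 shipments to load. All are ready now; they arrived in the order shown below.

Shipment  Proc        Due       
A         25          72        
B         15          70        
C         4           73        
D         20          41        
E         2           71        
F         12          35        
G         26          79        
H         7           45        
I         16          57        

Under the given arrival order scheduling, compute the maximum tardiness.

FIFO (arrival order): A B C D E F G H I.
A: 0→25, due 72, tardiness 0
B: 25→40, due 70, tardiness 0
C: 40→44, due 73, tardiness 0
D: 44→64, due 41, tardiness 23
E: 64→66, due 71, tardiness 0
F: 66→78, due 35, tardiness 43
G: 78→104, due 79, tardiness 25
H: 104→111, due 45, tardiness 66
I: 111→127, due 57, tardiness 70
Maximum = 70.

70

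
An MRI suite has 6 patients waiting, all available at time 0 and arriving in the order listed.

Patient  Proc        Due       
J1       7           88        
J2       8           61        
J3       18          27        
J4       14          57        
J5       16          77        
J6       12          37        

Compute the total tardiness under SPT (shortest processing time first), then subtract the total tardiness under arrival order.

SPT (increasing processing time): J1 J2 J6 J4 J5 J3.
J1: 0→7, due 88, tardiness 0
J2: 7→15, due 61, tardiness 0
J6: 15→27, due 37, tardiness 0
J4: 27→41, due 57, tardiness 0
J5: 41→57, due 77, tardiness 0
J3: 57→75, due 27, tardiness 48
Sum = 0+0+0+0+0+48 = 48.
FIFO (arrival order): J1 J2 J3 J4 J5 J6.
J1: 0→7, due 88, tardiness 0
J2: 7→15, due 61, tardiness 0
J3: 15→33, due 27, tardiness 6
J4: 33→47, due 57, tardiness 0
J5: 47→63, due 77, tardiness 0
J6: 63→75, due 37, tardiness 38
Sum = 0+0+6+0+0+38 = 44.
Difference = 48 − 44 = 4.

4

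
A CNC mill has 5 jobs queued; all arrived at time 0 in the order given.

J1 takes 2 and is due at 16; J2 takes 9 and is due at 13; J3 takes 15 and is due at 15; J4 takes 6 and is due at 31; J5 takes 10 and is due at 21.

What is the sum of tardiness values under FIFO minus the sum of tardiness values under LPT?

FIFO (arrival order): J1 J2 J3 J4 J5.
J1: 0→2, due 16, tardiness 0
J2: 2→11, due 13, tardiness 0
J3: 11→26, due 15, tardiness 11
J4: 26→32, due 31, tardiness 1
J5: 32→42, due 21, tardiness 21
Sum = 0+0+11+1+21 = 33.
LPT (decreasing processing time): J3 J5 J2 J4 J1.
J3: 0→15, due 15, tardiness 0
J5: 15→25, due 21, tardiness 4
J2: 25→34, due 13, tardiness 21
J4: 34→40, due 31, tardiness 9
J1: 40→42, due 16, tardiness 26
Sum = 0+4+21+9+26 = 60.
Difference = 33 − 60 = -27.

-27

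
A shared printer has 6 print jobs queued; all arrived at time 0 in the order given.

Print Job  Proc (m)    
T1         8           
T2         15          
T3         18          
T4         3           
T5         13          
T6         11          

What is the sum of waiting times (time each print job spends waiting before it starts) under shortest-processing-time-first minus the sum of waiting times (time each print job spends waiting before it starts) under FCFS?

-52

SPT (increasing processing time): T4 T1 T6 T5 T2 T3.
T4: waits 0, runs 0→3
T1: waits 3, runs 3→11
T6: waits 11, runs 11→22
T5: waits 22, runs 22→35
T2: waits 35, runs 35→50
T3: waits 50, runs 50→68
Sum = 0+3+11+22+35+50 = 121.
FIFO (arrival order): T1 T2 T3 T4 T5 T6.
T1: waits 0, runs 0→8
T2: waits 8, runs 8→23
T3: waits 23, runs 23→41
T4: waits 41, runs 41→44
T5: waits 44, runs 44→57
T6: waits 57, runs 57→68
Sum = 0+8+23+41+44+57 = 173.
Difference = 121 − 173 = -52.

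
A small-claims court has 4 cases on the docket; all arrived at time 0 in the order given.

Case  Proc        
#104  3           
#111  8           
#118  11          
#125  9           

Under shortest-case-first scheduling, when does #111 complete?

SPT (increasing processing time): #104 #111 #125 #118.
#104: 0→3
#111: 3→11

11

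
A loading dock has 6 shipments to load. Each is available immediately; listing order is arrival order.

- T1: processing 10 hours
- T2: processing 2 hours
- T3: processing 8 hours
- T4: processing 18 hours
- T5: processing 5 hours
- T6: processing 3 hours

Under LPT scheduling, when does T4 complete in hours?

LPT (decreasing processing time): T4 T1 T3 T5 T6 T2.
T4: 0→18

18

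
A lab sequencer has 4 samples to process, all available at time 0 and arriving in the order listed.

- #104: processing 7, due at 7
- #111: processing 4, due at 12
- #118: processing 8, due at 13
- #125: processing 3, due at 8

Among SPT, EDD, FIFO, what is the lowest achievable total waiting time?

24

SPT (increasing processing time): #125 #111 #104 #118.
#125: waits 0, runs 0→3
#111: waits 3, runs 3→7
#104: waits 7, runs 7→14
#118: waits 14, runs 14→22
Sum = 0+3+7+14 = 24.
EDD (increasing due date): #104 #125 #111 #118.
#104: waits 0, runs 0→7
#125: waits 7, runs 7→10
#111: waits 10, runs 10→14
#118: waits 14, runs 14→22
Sum = 0+7+10+14 = 31.
FIFO (arrival order): #104 #111 #118 #125.
#104: waits 0, runs 0→7
#111: waits 7, runs 7→11
#118: waits 11, runs 11→19
#125: waits 19, runs 19→22
Sum = 0+7+11+19 = 37.
SPT 24, EDD 31, FIFO 37 → minimum 24.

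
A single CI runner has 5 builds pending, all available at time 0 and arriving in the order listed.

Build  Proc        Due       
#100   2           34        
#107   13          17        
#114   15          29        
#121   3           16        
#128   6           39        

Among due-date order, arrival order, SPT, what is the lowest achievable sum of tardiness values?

2

EDD (increasing due date): #121 #107 #114 #100 #128.
#121: 0→3, due 16, tardiness 0
#107: 3→16, due 17, tardiness 0
#114: 16→31, due 29, tardiness 2
#100: 31→33, due 34, tardiness 0
#128: 33→39, due 39, tardiness 0
Sum = 0+0+2+0+0 = 2.
FIFO (arrival order): #100 #107 #114 #121 #128.
#100: 0→2, due 34, tardiness 0
#107: 2→15, due 17, tardiness 0
#114: 15→30, due 29, tardiness 1
#121: 30→33, due 16, tardiness 17
#128: 33→39, due 39, tardiness 0
Sum = 0+0+1+17+0 = 18.
SPT (increasing processing time): #100 #121 #128 #107 #114.
#100: 0→2, due 34, tardiness 0
#121: 2→5, due 16, tardiness 0
#128: 5→11, due 39, tardiness 0
#107: 11→24, due 17, tardiness 7
#114: 24→39, due 29, tardiness 10
Sum = 0+0+0+7+10 = 17.
EDD 2, FIFO 18, SPT 17 → minimum 2.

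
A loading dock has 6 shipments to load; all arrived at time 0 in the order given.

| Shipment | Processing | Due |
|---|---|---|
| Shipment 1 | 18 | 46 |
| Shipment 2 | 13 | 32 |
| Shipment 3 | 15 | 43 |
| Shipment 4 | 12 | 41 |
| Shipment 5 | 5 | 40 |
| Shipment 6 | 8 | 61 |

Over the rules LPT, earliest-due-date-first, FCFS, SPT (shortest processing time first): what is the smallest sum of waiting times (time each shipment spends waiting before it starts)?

LPT (decreasing processing time): Shipment 1 Shipment 3 Shipment 2 Shipment 4 Shipment 6 Shipment 5.
Shipment 1: waits 0, runs 0→18
Shipment 3: waits 18, runs 18→33
Shipment 2: waits 33, runs 33→46
Shipment 4: waits 46, runs 46→58
Shipment 6: waits 58, runs 58→66
Shipment 5: waits 66, runs 66→71
Sum = 0+18+33+46+58+66 = 221.
EDD (increasing due date): Shipment 2 Shipment 5 Shipment 4 Shipment 3 Shipment 1 Shipment 6.
Shipment 2: waits 0, runs 0→13
Shipment 5: waits 13, runs 13→18
Shipment 4: waits 18, runs 18→30
Shipment 3: waits 30, runs 30→45
Shipment 1: waits 45, runs 45→63
Shipment 6: waits 63, runs 63→71
Sum = 0+13+18+30+45+63 = 169.
FIFO (arrival order): Shipment 1 Shipment 2 Shipment 3 Shipment 4 Shipment 5 Shipment 6.
Shipment 1: waits 0, runs 0→18
Shipment 2: waits 18, runs 18→31
Shipment 3: waits 31, runs 31→46
Shipment 4: waits 46, runs 46→58
Shipment 5: waits 58, runs 58→63
Shipment 6: waits 63, runs 63→71
Sum = 0+18+31+46+58+63 = 216.
SPT (increasing processing time): Shipment 5 Shipment 6 Shipment 4 Shipment 2 Shipment 3 Shipment 1.
Shipment 5: waits 0, runs 0→5
Shipment 6: waits 5, runs 5→13
Shipment 4: waits 13, runs 13→25
Shipment 2: waits 25, runs 25→38
Shipment 3: waits 38, runs 38→53
Shipment 1: waits 53, runs 53→71
Sum = 0+5+13+25+38+53 = 134.
LPT 221, EDD 169, FIFO 216, SPT 134 → minimum 134.

134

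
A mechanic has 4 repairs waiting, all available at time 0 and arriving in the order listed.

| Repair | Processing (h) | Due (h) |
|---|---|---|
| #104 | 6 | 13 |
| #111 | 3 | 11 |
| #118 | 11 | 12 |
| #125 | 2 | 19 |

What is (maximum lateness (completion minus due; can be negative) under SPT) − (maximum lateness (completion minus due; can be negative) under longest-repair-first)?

1

SPT (increasing processing time): #125 #111 #104 #118.
#125: 0→2, due 19, lateness -17
#111: 2→5, due 11, lateness -6
#104: 5→11, due 13, lateness -2
#118: 11→22, due 12, lateness 10
Maximum = 10.
LPT (decreasing processing time): #118 #104 #111 #125.
#118: 0→11, due 12, lateness -1
#104: 11→17, due 13, lateness 4
#111: 17→20, due 11, lateness 9
#125: 20→22, due 19, lateness 3
Maximum = 9.
Difference = 10 − 9 = 1.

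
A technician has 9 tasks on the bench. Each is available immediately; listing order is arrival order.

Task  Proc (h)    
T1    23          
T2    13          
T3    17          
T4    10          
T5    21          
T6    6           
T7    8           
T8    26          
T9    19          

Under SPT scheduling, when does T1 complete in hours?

SPT (increasing processing time): T6 T7 T4 T2 T3 T9 T5 T1 T8.
T6: 0→6
T7: 6→14
T4: 14→24
T2: 24→37
T3: 37→54
T9: 54→73
T5: 73→94
T1: 94→117

117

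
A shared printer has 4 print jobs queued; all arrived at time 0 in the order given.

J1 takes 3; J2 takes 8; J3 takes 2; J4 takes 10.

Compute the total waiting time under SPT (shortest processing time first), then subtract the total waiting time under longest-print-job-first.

-29

SPT (increasing processing time): J3 J1 J2 J4.
J3: waits 0, runs 0→2
J1: waits 2, runs 2→5
J2: waits 5, runs 5→13
J4: waits 13, runs 13→23
Sum = 0+2+5+13 = 20.
LPT (decreasing processing time): J4 J2 J1 J3.
J4: waits 0, runs 0→10
J2: waits 10, runs 10→18
J1: waits 18, runs 18→21
J3: waits 21, runs 21→23
Sum = 0+10+18+21 = 49.
Difference = 20 − 49 = -29.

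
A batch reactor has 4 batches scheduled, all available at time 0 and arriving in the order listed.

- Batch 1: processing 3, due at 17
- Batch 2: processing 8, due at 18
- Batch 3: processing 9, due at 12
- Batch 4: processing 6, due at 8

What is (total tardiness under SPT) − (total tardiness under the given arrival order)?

-11

SPT (increasing processing time): Batch 1 Batch 4 Batch 2 Batch 3.
Batch 1: 0→3, due 17, tardiness 0
Batch 4: 3→9, due 8, tardiness 1
Batch 2: 9→17, due 18, tardiness 0
Batch 3: 17→26, due 12, tardiness 14
Sum = 0+1+0+14 = 15.
FIFO (arrival order): Batch 1 Batch 2 Batch 3 Batch 4.
Batch 1: 0→3, due 17, tardiness 0
Batch 2: 3→11, due 18, tardiness 0
Batch 3: 11→20, due 12, tardiness 8
Batch 4: 20→26, due 8, tardiness 18
Sum = 0+0+8+18 = 26.
Difference = 15 − 26 = -11.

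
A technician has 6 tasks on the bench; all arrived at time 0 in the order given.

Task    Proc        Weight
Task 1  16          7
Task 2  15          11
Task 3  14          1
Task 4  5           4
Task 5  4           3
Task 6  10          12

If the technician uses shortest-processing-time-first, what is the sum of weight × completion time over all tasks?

1285

SPT (increasing processing time): Task 5 Task 4 Task 6 Task 3 Task 2 Task 1.
Task 5: finishes 4, weight 3, w·C = 12
Task 4: finishes 9, weight 4, w·C = 36
Task 6: finishes 19, weight 12, w·C = 228
Task 3: finishes 33, weight 1, w·C = 33
Task 2: finishes 48, weight 11, w·C = 528
Task 1: finishes 64, weight 7, w·C = 448
Sum = 12+36+228+33+528+448 = 1285.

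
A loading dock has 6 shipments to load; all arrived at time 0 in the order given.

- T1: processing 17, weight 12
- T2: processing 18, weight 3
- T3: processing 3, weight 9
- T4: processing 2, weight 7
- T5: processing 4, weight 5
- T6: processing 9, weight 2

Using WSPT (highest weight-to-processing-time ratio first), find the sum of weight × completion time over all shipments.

WSPT (decreasing weight/processing-time ratio): T4 T3 T5 T1 T6 T2.
T4: finishes 2, weight 7, w·C = 14
T3: finishes 5, weight 9, w·C = 45
T5: finishes 9, weight 5, w·C = 45
T1: finishes 26, weight 12, w·C = 312
T6: finishes 35, weight 2, w·C = 70
T2: finishes 53, weight 3, w·C = 159
Sum = 14+45+45+312+70+159 = 645.

645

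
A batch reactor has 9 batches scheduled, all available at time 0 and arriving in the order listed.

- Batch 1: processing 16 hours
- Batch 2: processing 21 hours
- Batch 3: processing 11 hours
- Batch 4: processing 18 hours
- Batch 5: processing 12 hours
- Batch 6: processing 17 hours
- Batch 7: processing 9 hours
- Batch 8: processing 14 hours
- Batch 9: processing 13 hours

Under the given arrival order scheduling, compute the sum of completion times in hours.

FIFO (arrival order): Batch 1 Batch 2 Batch 3 Batch 4 Batch 5 Batch 6 Batch 7 Batch 8 Batch 9.
Batch 1: 0→16
Batch 2: 16→37
Batch 3: 37→48
Batch 4: 48→66
Batch 5: 66→78
Batch 6: 78→95
Batch 7: 95→104
Batch 8: 104→118
Batch 9: 118→131
Sum = 16+37+48+66+78+95+104+118+131 = 693.

693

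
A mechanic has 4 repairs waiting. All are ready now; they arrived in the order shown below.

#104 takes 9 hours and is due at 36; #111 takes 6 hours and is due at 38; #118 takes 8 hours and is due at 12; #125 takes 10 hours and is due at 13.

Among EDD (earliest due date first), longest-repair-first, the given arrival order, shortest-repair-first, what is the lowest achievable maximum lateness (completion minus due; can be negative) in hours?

5

EDD (increasing due date): #118 #125 #104 #111.
#118: 0→8, due 12, lateness -4
#125: 8→18, due 13, lateness 5
#104: 18→27, due 36, lateness -9
#111: 27→33, due 38, lateness -5
Maximum = 5.
LPT (decreasing processing time): #125 #104 #118 #111.
#125: 0→10, due 13, lateness -3
#104: 10→19, due 36, lateness -17
#118: 19→27, due 12, lateness 15
#111: 27→33, due 38, lateness -5
Maximum = 15.
FIFO (arrival order): #104 #111 #118 #125.
#104: 0→9, due 36, lateness -27
#111: 9→15, due 38, lateness -23
#118: 15→23, due 12, lateness 11
#125: 23→33, due 13, lateness 20
Maximum = 20.
SPT (increasing processing time): #111 #118 #104 #125.
#111: 0→6, due 38, lateness -32
#118: 6→14, due 12, lateness 2
#104: 14→23, due 36, lateness -13
#125: 23→33, due 13, lateness 20
Maximum = 20.
EDD 5, LPT 15, FIFO 20, SPT 20 → minimum 5.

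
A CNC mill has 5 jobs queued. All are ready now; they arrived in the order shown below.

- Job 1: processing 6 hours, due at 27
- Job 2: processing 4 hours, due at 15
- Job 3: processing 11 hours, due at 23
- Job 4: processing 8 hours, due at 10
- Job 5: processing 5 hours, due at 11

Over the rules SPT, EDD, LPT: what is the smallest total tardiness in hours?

16

SPT (increasing processing time): Job 2 Job 5 Job 1 Job 4 Job 3.
Job 2: 0→4, due 15, tardiness 0
Job 5: 4→9, due 11, tardiness 0
Job 1: 9→15, due 27, tardiness 0
Job 4: 15→23, due 10, tardiness 13
Job 3: 23→34, due 23, tardiness 11
Sum = 0+0+0+13+11 = 24.
EDD (increasing due date): Job 4 Job 5 Job 2 Job 3 Job 1.
Job 4: 0→8, due 10, tardiness 0
Job 5: 8→13, due 11, tardiness 2
Job 2: 13→17, due 15, tardiness 2
Job 3: 17→28, due 23, tardiness 5
Job 1: 28→34, due 27, tardiness 7
Sum = 0+2+2+5+7 = 16.
LPT (decreasing processing time): Job 3 Job 4 Job 1 Job 5 Job 2.
Job 3: 0→11, due 23, tardiness 0
Job 4: 11→19, due 10, tardiness 9
Job 1: 19→25, due 27, tardiness 0
Job 5: 25→30, due 11, tardiness 19
Job 2: 30→34, due 15, tardiness 19
Sum = 0+9+0+19+19 = 47.
SPT 24, EDD 16, LPT 47 → minimum 16.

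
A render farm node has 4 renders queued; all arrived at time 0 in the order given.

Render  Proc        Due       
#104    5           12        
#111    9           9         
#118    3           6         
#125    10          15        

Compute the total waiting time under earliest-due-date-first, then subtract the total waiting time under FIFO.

-4

EDD (increasing due date): #118 #111 #104 #125.
#118: waits 0, runs 0→3
#111: waits 3, runs 3→12
#104: waits 12, runs 12→17
#125: waits 17, runs 17→27
Sum = 0+3+12+17 = 32.
FIFO (arrival order): #104 #111 #118 #125.
#104: waits 0, runs 0→5
#111: waits 5, runs 5→14
#118: waits 14, runs 14→17
#125: waits 17, runs 17→27
Sum = 0+5+14+17 = 36.
Difference = 32 − 36 = -4.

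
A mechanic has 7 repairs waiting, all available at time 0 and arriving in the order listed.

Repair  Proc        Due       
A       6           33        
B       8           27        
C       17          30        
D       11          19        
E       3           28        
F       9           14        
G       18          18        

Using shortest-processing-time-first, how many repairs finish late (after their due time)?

4

SPT (increasing processing time): E A B F D C G.
E: 0→3, due 28, tardiness 0
A: 3→9, due 33, tardiness 0
B: 9→17, due 27, tardiness 0
F: 17→26, due 14, tardiness 12
D: 26→37, due 19, tardiness 18
C: 37→54, due 30, tardiness 24
G: 54→72, due 18, tardiness 54
Late repairs: 4.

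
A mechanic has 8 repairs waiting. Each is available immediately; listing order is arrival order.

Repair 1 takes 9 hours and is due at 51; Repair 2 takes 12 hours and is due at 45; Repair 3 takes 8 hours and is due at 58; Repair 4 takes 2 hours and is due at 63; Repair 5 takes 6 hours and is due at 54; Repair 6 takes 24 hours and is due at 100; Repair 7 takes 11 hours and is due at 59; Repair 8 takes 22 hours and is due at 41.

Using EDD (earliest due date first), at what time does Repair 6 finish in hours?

EDD (increasing due date): Repair 8 Repair 2 Repair 1 Repair 5 Repair 3 Repair 7 Repair 4 Repair 6.
Repair 8: 0→22
Repair 2: 22→34
Repair 1: 34→43
Repair 5: 43→49
Repair 3: 49→57
Repair 7: 57→68
Repair 4: 68→70
Repair 6: 70→94

94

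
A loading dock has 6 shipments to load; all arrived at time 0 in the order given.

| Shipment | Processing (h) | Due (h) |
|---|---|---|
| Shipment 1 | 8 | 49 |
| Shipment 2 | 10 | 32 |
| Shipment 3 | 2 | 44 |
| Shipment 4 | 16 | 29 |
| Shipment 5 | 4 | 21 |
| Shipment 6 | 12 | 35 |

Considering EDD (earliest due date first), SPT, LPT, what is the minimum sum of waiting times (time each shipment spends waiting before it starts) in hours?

82

EDD (increasing due date): Shipment 5 Shipment 4 Shipment 2 Shipment 6 Shipment 3 Shipment 1.
Shipment 5: waits 0, runs 0→4
Shipment 4: waits 4, runs 4→20
Shipment 2: waits 20, runs 20→30
Shipment 6: waits 30, runs 30→42
Shipment 3: waits 42, runs 42→44
Shipment 1: waits 44, runs 44→52
Sum = 0+4+20+30+42+44 = 140.
SPT (increasing processing time): Shipment 3 Shipment 5 Shipment 1 Shipment 2 Shipment 6 Shipment 4.
Shipment 3: waits 0, runs 0→2
Shipment 5: waits 2, runs 2→6
Shipment 1: waits 6, runs 6→14
Shipment 2: waits 14, runs 14→24
Shipment 6: waits 24, runs 24→36
Shipment 4: waits 36, runs 36→52
Sum = 0+2+6+14+24+36 = 82.
LPT (decreasing processing time): Shipment 4 Shipment 6 Shipment 2 Shipment 1 Shipment 5 Shipment 3.
Shipment 4: waits 0, runs 0→16
Shipment 6: waits 16, runs 16→28
Shipment 2: waits 28, runs 28→38
Shipment 1: waits 38, runs 38→46
Shipment 5: waits 46, runs 46→50
Shipment 3: waits 50, runs 50→52
Sum = 0+16+28+38+46+50 = 178.
EDD 140, SPT 82, LPT 178 → minimum 82.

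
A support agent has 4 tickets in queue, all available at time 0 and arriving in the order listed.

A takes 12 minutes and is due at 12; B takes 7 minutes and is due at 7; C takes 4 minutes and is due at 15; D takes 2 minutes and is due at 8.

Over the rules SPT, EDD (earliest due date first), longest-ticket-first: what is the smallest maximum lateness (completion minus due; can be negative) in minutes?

10

SPT (increasing processing time): D C B A.
D: 0→2, due 8, lateness -6
C: 2→6, due 15, lateness -9
B: 6→13, due 7, lateness 6
A: 13→25, due 12, lateness 13
Maximum = 13.
EDD (increasing due date): B D A C.
B: 0→7, due 7, lateness 0
D: 7→9, due 8, lateness 1
A: 9→21, due 12, lateness 9
C: 21→25, due 15, lateness 10
Maximum = 10.
LPT (decreasing processing time): A B C D.
A: 0→12, due 12, lateness 0
B: 12→19, due 7, lateness 12
C: 19→23, due 15, lateness 8
D: 23→25, due 8, lateness 17
Maximum = 17.
SPT 13, EDD 10, LPT 17 → minimum 10.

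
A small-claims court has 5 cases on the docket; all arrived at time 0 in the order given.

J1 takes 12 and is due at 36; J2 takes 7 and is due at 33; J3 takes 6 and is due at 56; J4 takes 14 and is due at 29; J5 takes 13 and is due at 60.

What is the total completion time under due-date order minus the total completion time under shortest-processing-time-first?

EDD (increasing due date): J4 J2 J1 J3 J5.
J4: 0→14
J2: 14→21
J1: 21→33
J3: 33→39
J5: 39→52
Sum = 14+21+33+39+52 = 159.
SPT (increasing processing time): J3 J2 J1 J5 J4.
J3: 0→6
J2: 6→13
J1: 13→25
J5: 25→38
J4: 38→52
Sum = 6+13+25+38+52 = 134.
Difference = 159 − 134 = 25.

25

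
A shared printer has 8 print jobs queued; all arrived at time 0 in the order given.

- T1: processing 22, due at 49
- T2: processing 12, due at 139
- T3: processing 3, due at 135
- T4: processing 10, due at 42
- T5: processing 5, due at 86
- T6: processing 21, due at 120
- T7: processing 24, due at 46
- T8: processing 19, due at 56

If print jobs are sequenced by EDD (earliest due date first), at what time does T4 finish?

10

EDD (increasing due date): T4 T7 T1 T8 T5 T6 T3 T2.
T4: 0→10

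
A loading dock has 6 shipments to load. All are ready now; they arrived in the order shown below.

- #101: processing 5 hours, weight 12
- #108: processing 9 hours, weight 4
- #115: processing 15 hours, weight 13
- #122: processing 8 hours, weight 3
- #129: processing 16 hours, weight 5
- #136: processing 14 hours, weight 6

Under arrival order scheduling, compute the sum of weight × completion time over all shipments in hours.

1271

FIFO (arrival order): #101 #108 #115 #122 #129 #136.
#101: finishes 5, weight 12, w·C = 60
#108: finishes 14, weight 4, w·C = 56
#115: finishes 29, weight 13, w·C = 377
#122: finishes 37, weight 3, w·C = 111
#129: finishes 53, weight 5, w·C = 265
#136: finishes 67, weight 6, w·C = 402
Sum = 60+56+377+111+265+402 = 1271.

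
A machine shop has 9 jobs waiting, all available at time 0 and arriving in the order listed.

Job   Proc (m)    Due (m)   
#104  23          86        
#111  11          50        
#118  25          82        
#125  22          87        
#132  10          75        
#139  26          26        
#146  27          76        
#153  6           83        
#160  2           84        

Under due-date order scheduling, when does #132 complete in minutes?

EDD (increasing due date): #139 #111 #132 #146 #118 #153 #160 #104 #125.
#139: 0→26
#111: 26→37
#132: 37→47

47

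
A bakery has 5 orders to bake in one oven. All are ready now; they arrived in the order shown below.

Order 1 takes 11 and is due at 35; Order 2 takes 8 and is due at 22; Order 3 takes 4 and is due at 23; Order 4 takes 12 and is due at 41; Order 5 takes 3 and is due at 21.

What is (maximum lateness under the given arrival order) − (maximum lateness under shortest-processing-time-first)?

FIFO (arrival order): Order 1 Order 2 Order 3 Order 4 Order 5.
Order 1: 0→11, due 35, lateness -24
Order 2: 11→19, due 22, lateness -3
Order 3: 19→23, due 23, lateness 0
Order 4: 23→35, due 41, lateness -6
Order 5: 35→38, due 21, lateness 17
Maximum = 17.
SPT (increasing processing time): Order 5 Order 3 Order 2 Order 1 Order 4.
Order 5: 0→3, due 21, lateness -18
Order 3: 3→7, due 23, lateness -16
Order 2: 7→15, due 22, lateness -7
Order 1: 15→26, due 35, lateness -9
Order 4: 26→38, due 41, lateness -3
Maximum = -3.
Difference = 17 − -3 = 20.

20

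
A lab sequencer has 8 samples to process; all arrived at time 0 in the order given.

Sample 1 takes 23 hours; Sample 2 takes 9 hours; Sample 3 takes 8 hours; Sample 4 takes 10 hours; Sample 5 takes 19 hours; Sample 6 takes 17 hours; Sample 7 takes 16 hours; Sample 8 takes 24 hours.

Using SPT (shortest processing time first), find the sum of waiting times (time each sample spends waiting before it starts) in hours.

336

SPT (increasing processing time): Sample 3 Sample 2 Sample 4 Sample 7 Sample 6 Sample 5 Sample 1 Sample 8.
Sample 3: waits 0, runs 0→8
Sample 2: waits 8, runs 8→17
Sample 4: waits 17, runs 17→27
Sample 7: waits 27, runs 27→43
Sample 6: waits 43, runs 43→60
Sample 5: waits 60, runs 60→79
Sample 1: waits 79, runs 79→102
Sample 8: waits 102, runs 102→126
Sum = 0+8+17+27+43+60+79+102 = 336.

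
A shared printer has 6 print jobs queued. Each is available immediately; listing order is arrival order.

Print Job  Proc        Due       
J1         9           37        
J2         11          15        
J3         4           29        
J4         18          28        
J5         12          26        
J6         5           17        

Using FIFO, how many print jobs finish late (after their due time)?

FIFO (arrival order): J1 J2 J3 J4 J5 J6.
J1: 0→9, due 37, tardiness 0
J2: 9→20, due 15, tardiness 5
J3: 20→24, due 29, tardiness 0
J4: 24→42, due 28, tardiness 14
J5: 42→54, due 26, tardiness 28
J6: 54→59, due 17, tardiness 42
Late print jobs: 4.

4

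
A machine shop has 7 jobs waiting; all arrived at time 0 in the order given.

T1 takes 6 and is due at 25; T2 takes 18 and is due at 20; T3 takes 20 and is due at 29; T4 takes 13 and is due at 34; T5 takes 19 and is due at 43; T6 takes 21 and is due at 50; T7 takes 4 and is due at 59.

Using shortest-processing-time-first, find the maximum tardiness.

51

SPT (increasing processing time): T7 T1 T4 T2 T5 T3 T6.
T7: 0→4, due 59, tardiness 0
T1: 4→10, due 25, tardiness 0
T4: 10→23, due 34, tardiness 0
T2: 23→41, due 20, tardiness 21
T5: 41→60, due 43, tardiness 17
T3: 60→80, due 29, tardiness 51
T6: 80→101, due 50, tardiness 51
Maximum = 51.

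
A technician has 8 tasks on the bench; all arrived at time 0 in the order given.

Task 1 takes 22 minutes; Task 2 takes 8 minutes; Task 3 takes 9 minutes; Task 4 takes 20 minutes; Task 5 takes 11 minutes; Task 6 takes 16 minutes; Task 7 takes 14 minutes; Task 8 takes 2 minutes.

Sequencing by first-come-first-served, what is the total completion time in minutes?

508

FIFO (arrival order): Task 1 Task 2 Task 3 Task 4 Task 5 Task 6 Task 7 Task 8.
Task 1: 0→22
Task 2: 22→30
Task 3: 30→39
Task 4: 39→59
Task 5: 59→70
Task 6: 70→86
Task 7: 86→100
Task 8: 100→102
Sum = 22+30+39+59+70+86+100+102 = 508.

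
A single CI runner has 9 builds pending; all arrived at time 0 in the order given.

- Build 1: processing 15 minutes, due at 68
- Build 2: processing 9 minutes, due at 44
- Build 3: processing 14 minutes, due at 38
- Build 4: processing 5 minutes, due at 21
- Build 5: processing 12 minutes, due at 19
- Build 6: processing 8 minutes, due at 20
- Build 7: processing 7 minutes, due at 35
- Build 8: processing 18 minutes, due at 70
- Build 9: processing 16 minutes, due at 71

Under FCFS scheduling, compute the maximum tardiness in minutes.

43

FIFO (arrival order): Build 1 Build 2 Build 3 Build 4 Build 5 Build 6 Build 7 Build 8 Build 9.
Build 1: 0→15, due 68, tardiness 0
Build 2: 15→24, due 44, tardiness 0
Build 3: 24→38, due 38, tardiness 0
Build 4: 38→43, due 21, tardiness 22
Build 5: 43→55, due 19, tardiness 36
Build 6: 55→63, due 20, tardiness 43
Build 7: 63→70, due 35, tardiness 35
Build 8: 70→88, due 70, tardiness 18
Build 9: 88→104, due 71, tardiness 33
Maximum = 43.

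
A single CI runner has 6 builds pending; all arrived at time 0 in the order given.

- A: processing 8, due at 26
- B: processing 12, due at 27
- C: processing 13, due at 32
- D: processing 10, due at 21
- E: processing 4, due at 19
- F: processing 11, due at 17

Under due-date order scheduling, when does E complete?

EDD (increasing due date): F E D A B C.
F: 0→11
E: 11→15

15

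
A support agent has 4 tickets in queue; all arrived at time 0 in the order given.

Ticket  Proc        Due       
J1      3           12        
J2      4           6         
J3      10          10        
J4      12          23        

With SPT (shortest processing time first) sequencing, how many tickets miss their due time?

3

SPT (increasing processing time): J1 J2 J3 J4.
J1: 0→3, due 12, tardiness 0
J2: 3→7, due 6, tardiness 1
J3: 7→17, due 10, tardiness 7
J4: 17→29, due 23, tardiness 6
Late tickets: 3.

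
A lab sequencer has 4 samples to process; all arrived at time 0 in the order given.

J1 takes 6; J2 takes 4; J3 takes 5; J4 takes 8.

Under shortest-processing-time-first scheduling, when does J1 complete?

15

SPT (increasing processing time): J2 J3 J1 J4.
J2: 0→4
J3: 4→9
J1: 9→15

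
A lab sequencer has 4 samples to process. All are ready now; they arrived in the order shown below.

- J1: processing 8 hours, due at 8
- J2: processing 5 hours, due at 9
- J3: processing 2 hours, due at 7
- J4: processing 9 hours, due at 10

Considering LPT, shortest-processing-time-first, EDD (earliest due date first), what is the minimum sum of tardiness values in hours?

21

LPT (decreasing processing time): J4 J1 J2 J3.
J4: 0→9, due 10, tardiness 0
J1: 9→17, due 8, tardiness 9
J2: 17→22, due 9, tardiness 13
J3: 22→24, due 7, tardiness 17
Sum = 0+9+13+17 = 39.
SPT (increasing processing time): J3 J2 J1 J4.
J3: 0→2, due 7, tardiness 0
J2: 2→7, due 9, tardiness 0
J1: 7→15, due 8, tardiness 7
J4: 15→24, due 10, tardiness 14
Sum = 0+0+7+14 = 21.
EDD (increasing due date): J3 J1 J2 J4.
J3: 0→2, due 7, tardiness 0
J1: 2→10, due 8, tardiness 2
J2: 10→15, due 9, tardiness 6
J4: 15→24, due 10, tardiness 14
Sum = 0+2+6+14 = 22.
LPT 39, SPT 21, EDD 22 → minimum 21.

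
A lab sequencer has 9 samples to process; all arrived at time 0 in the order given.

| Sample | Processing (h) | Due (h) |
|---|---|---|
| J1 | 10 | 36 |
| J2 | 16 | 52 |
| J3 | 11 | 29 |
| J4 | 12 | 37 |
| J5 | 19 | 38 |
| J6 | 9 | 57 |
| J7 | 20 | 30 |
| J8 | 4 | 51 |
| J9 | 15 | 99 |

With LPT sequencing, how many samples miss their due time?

7

LPT (decreasing processing time): J7 J5 J2 J9 J4 J3 J1 J6 J8.
J7: 0→20, due 30, tardiness 0
J5: 20→39, due 38, tardiness 1
J2: 39→55, due 52, tardiness 3
J9: 55→70, due 99, tardiness 0
J4: 70→82, due 37, tardiness 45
J3: 82→93, due 29, tardiness 64
J1: 93→103, due 36, tardiness 67
J6: 103→112, due 57, tardiness 55
J8: 112→116, due 51, tardiness 65
Late samples: 7.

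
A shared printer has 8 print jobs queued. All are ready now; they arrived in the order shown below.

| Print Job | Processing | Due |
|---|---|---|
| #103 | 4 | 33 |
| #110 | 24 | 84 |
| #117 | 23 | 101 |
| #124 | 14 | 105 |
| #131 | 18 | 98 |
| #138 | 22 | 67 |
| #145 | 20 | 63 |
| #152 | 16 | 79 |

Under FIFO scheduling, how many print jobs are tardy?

3

FIFO (arrival order): #103 #110 #117 #124 #131 #138 #145 #152.
#103: 0→4, due 33, tardiness 0
#110: 4→28, due 84, tardiness 0
#117: 28→51, due 101, tardiness 0
#124: 51→65, due 105, tardiness 0
#131: 65→83, due 98, tardiness 0
#138: 83→105, due 67, tardiness 38
#145: 105→125, due 63, tardiness 62
#152: 125→141, due 79, tardiness 62
Late print jobs: 3.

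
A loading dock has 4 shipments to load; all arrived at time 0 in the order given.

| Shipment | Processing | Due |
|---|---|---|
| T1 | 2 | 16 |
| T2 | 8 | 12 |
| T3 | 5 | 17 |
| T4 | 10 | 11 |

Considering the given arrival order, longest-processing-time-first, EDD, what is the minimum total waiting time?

FIFO (arrival order): T1 T2 T3 T4.
T1: waits 0, runs 0→2
T2: waits 2, runs 2→10
T3: waits 10, runs 10→15
T4: waits 15, runs 15→25
Sum = 0+2+10+15 = 27.
LPT (decreasing processing time): T4 T2 T3 T1.
T4: waits 0, runs 0→10
T2: waits 10, runs 10→18
T3: waits 18, runs 18→23
T1: waits 23, runs 23→25
Sum = 0+10+18+23 = 51.
EDD (increasing due date): T4 T2 T1 T3.
T4: waits 0, runs 0→10
T2: waits 10, runs 10→18
T1: waits 18, runs 18→20
T3: waits 20, runs 20→25
Sum = 0+10+18+20 = 48.
FIFO 27, LPT 51, EDD 48 → minimum 27.

27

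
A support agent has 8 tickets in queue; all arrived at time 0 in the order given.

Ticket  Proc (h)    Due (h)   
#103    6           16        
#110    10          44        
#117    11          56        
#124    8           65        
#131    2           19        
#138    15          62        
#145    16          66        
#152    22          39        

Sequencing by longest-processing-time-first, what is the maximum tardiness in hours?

72

LPT (decreasing processing time): #152 #145 #138 #117 #110 #124 #103 #131.
#152: 0→22, due 39, tardiness 0
#145: 22→38, due 66, tardiness 0
#138: 38→53, due 62, tardiness 0
#117: 53→64, due 56, tardiness 8
#110: 64→74, due 44, tardiness 30
#124: 74→82, due 65, tardiness 17
#103: 82→88, due 16, tardiness 72
#131: 88→90, due 19, tardiness 71
Maximum = 72.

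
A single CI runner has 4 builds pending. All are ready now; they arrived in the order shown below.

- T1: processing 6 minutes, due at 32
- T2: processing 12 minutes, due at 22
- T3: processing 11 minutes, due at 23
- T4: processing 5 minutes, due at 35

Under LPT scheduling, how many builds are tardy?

LPT (decreasing processing time): T2 T3 T1 T4.
T2: 0→12, due 22, tardiness 0
T3: 12→23, due 23, tardiness 0
T1: 23→29, due 32, tardiness 0
T4: 29→34, due 35, tardiness 0
Late builds: 0.

0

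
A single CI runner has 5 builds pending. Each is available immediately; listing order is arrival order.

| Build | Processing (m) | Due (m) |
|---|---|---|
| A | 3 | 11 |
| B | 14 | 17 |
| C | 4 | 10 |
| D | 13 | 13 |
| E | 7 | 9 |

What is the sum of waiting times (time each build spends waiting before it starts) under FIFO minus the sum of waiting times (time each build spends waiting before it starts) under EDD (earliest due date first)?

FIFO (arrival order): A B C D E.
A: waits 0, runs 0→3
B: waits 3, runs 3→17
C: waits 17, runs 17→21
D: waits 21, runs 21→34
E: waits 34, runs 34→41
Sum = 0+3+17+21+34 = 75.
EDD (increasing due date): E C A D B.
E: waits 0, runs 0→7
C: waits 7, runs 7→11
A: waits 11, runs 11→14
D: waits 14, runs 14→27
B: waits 27, runs 27→41
Sum = 0+7+11+14+27 = 59.
Difference = 75 − 59 = 16.

16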